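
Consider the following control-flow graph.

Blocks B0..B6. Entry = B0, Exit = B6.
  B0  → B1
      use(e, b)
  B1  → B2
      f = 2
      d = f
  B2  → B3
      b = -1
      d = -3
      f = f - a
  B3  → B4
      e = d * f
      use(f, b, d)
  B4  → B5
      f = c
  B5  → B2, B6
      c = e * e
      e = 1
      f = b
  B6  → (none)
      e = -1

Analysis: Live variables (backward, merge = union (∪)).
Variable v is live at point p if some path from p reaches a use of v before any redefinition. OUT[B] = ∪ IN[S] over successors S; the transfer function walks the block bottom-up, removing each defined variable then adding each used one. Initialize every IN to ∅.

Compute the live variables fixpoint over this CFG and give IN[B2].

Fixpoint table:
  B0: | IN={a, b, c, e} | OUT={a, c}
  B1: | IN={a, c} | OUT={a, c, f}
  B2: | IN={a, c, f} | OUT={a, b, c, d, f}
  B3: | IN={a, b, c, d, f} | OUT={a, b, c, e}
  B4: | IN={a, b, c, e} | OUT={a, b, e}
  B5: | IN={a, b, e} | OUT={a, c, f}
  B6: | IN={} | OUT={}

Merge at B2: OUT[B2] = IN[B3] = {a, b, c, d, f}
Applying B2's transfer function to that OUT value gives IN[B2] (row B2 above).

Answer: {a, c, f}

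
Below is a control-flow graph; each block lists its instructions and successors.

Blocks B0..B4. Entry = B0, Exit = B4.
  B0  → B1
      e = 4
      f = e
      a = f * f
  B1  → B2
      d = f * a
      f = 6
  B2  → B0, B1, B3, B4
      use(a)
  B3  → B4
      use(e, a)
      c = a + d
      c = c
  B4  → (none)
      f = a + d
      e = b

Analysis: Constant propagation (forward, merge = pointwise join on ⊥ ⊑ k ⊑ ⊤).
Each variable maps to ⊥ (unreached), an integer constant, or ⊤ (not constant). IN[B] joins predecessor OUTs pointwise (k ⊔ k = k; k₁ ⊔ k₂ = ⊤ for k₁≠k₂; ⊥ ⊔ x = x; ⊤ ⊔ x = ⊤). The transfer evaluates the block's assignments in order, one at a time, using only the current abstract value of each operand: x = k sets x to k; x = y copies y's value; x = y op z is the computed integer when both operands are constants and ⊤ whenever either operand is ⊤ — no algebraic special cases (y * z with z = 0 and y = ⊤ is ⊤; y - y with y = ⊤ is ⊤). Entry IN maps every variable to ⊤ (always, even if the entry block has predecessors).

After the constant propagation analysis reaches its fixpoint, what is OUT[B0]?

Fixpoint table:
  B0: | IN=(all ⊤) | OUT={a:16, e:4, f:4; rest ⊤}
  B1: | IN={a:16, e:4; rest ⊤} | OUT={a:16, e:4, f:6; rest ⊤}
  B2: | IN={a:16, e:4, f:6; rest ⊤} | OUT={a:16, e:4, f:6; rest ⊤}
  B3: | IN={a:16, e:4, f:6; rest ⊤} | OUT={a:16, e:4, f:6; rest ⊤}
  B4: | IN={a:16, e:4, f:6; rest ⊤} | OUT={a:16; rest ⊤}

Merge at B0 (entry node, so the boundary value (all ⊤) is joined with the incoming edge(s)): IN[B0] = (all ⊤) ⊔ OUT[B2] = {a: ⊤, b: ⊤, c: ⊤, d: ⊤, e: ⊤, f: ⊤}
Applying B0's transfer function to that IN value gives OUT[B0] (row B0 above).

Answer: {a: 16, b: ⊤, c: ⊤, d: ⊤, e: 4, f: 4}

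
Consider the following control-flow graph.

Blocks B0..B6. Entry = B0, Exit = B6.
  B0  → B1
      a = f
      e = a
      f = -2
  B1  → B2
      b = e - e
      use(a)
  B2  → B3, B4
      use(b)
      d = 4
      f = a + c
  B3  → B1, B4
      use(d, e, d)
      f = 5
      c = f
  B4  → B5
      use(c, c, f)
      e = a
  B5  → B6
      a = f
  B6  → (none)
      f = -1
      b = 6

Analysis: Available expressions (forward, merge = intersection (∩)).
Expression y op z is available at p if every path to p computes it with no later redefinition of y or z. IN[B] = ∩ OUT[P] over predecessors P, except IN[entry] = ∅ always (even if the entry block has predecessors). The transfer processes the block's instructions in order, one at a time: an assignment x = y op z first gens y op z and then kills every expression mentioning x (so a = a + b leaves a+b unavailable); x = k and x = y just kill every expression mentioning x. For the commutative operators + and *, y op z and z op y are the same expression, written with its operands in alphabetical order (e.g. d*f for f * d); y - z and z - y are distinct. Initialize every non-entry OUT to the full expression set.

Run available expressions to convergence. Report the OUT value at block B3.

Answer: {e-e}

Working:
Per-block solution:
  B0:  IN={}  OUT={}
  B1:  IN={}  OUT={e-e}
  B2:  IN={e-e}  OUT={a+c, e-e}
  B3:  IN={a+c, e-e}  OUT={e-e}
  B4:  IN={e-e}  OUT={}
  B5:  IN={}  OUT={}
  B6:  IN={}  OUT={}

Merge at B3: IN[B3] = OUT[B2] = {a+c, e-e}
Applying B3's transfer function to that IN value gives OUT[B3] (row B3 above).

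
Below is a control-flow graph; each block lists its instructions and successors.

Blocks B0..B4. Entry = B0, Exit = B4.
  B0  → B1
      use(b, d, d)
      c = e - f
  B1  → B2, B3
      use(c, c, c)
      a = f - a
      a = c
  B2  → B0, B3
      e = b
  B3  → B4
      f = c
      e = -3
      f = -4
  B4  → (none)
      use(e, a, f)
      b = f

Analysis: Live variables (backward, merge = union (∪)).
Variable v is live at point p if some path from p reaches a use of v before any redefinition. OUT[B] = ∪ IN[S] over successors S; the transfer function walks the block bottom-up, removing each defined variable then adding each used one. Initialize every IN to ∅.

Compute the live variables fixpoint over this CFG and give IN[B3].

Converged values:
  B0:   IN={a, b, d, e, f}   OUT={a, b, c, d, f}
  B1:   IN={a, b, c, d, f}   OUT={a, b, c, d, f}
  B2:   IN={a, b, c, d, f}   OUT={a, b, c, d, e, f}
  B3:   IN={a, c}   OUT={a, e, f}
  B4:   IN={a, e, f}   OUT={}

Merge at B3: OUT[B3] = IN[B4] = {a, e, f}
Applying B3's transfer function to that OUT value gives IN[B3] (row B3 above).

Answer: {a, c}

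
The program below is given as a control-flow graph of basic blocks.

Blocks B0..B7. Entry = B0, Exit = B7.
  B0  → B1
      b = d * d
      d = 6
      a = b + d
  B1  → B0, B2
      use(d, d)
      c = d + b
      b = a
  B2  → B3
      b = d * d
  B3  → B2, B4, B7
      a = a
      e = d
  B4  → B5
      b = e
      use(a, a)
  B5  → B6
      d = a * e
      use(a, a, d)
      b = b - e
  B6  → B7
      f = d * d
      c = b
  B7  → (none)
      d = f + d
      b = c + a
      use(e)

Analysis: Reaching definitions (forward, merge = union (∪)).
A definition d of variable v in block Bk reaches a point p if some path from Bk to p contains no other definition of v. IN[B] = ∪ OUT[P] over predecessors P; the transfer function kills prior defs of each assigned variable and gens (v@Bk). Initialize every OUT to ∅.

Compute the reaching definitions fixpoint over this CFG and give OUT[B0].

Answer: {a@B0, b@B0, c@B1, d@B0}

Trace:
Per-block solution:
  B0:  IN={a@B0, b@B1, c@B1, d@B0}  OUT={a@B0, b@B0, c@B1, d@B0}
  B1:  IN={a@B0, b@B0, c@B1, d@B0}  OUT={a@B0, b@B1, c@B1, d@B0}
  B2:  IN={a@B0, a@B3, b@B1, b@B2, c@B1, d@B0, e@B3}  OUT={a@B0, a@B3, b@B2, c@B1, d@B0, e@B3}
  B3:  IN={a@B0, a@B3, b@B2, c@B1, d@B0, e@B3}  OUT={a@B3, b@B2, c@B1, d@B0, e@B3}
  B4:  IN={a@B3, b@B2, c@B1, d@B0, e@B3}  OUT={a@B3, b@B4, c@B1, d@B0, e@B3}
  B5:  IN={a@B3, b@B4, c@B1, d@B0, e@B3}  OUT={a@B3, b@B5, c@B1, d@B5, e@B3}
  B6:  IN={a@B3, b@B5, c@B1, d@B5, e@B3}  OUT={a@B3, b@B5, c@B6, d@B5, e@B3, f@B6}
  B7:  IN={a@B3, b@B2, b@B5, c@B1, c@B6, d@B0, d@B5, e@B3, f@B6}  OUT={a@B3, b@B7, c@B1, c@B6, d@B7, e@B3, f@B6}

Merge at B0 (entry node, so the boundary value {} is joined with the incoming edge(s)): IN[B0] = {} ⊔ OUT[B1] = {a@B0, b@B1, c@B1, d@B0}
Applying B0's transfer function to that IN value gives OUT[B0] (row B0 above).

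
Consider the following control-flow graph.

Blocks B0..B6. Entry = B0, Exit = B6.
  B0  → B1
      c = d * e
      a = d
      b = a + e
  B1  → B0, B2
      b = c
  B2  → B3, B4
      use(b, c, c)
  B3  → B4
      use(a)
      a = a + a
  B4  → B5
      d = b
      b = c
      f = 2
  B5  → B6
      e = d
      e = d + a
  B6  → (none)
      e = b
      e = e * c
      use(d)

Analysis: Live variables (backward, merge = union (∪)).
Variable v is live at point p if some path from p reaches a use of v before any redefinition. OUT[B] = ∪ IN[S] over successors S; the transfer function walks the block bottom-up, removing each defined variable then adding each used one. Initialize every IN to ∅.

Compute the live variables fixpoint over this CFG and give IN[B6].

Converged values:
  B0: | IN={d, e} | OUT={a, c, d, e}
  B1: | IN={a, c, d, e} | OUT={a, b, c, d, e}
  B2: | IN={a, b, c} | OUT={a, b, c}
  B3: | IN={a, b, c} | OUT={a, b, c}
  B4: | IN={a, b, c} | OUT={a, b, c, d}
  B5: | IN={a, b, c, d} | OUT={b, c, d}
  B6: | IN={b, c, d} | OUT={}

B6 is the boundary node: OUT[B6] = {}
Applying B6's transfer function to that OUT value gives IN[B6] (row B6 above).

Answer: {b, c, d}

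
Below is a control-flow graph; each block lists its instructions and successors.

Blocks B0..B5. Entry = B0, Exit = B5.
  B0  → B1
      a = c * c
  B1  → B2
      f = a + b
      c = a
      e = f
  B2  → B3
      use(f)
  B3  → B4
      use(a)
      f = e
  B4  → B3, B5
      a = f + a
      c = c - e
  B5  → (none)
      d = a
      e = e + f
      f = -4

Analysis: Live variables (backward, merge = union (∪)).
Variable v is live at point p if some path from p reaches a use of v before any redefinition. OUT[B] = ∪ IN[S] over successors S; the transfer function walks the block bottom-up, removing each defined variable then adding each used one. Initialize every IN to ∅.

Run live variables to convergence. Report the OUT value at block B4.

Fixpoint table:
  B0: | IN={b, c} | OUT={a, b}
  B1: | IN={a, b} | OUT={a, c, e, f}
  B2: | IN={a, c, e, f} | OUT={a, c, e}
  B3: | IN={a, c, e} | OUT={a, c, e, f}
  B4: | IN={a, c, e, f} | OUT={a, c, e, f}
  B5: | IN={a, e, f} | OUT={}

Merge at B4: OUT[B4] = IN[B3] ⊔ IN[B5] = {a, c, e, f}

Answer: {a, c, e, f}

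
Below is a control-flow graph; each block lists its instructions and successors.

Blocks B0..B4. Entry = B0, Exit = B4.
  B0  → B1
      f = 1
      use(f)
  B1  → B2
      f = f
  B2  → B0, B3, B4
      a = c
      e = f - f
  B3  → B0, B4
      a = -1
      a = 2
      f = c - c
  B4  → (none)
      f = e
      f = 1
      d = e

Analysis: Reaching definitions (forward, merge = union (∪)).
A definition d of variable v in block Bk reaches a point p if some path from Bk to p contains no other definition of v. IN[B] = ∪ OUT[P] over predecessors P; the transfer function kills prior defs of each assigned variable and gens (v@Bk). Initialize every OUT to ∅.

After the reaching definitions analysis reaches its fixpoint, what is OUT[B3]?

Answer: {a@B3, e@B2, f@B3}

Trace:
Per-block solution:
  B0:   IN={a@B2, a@B3, e@B2, f@B1, f@B3}   OUT={a@B2, a@B3, e@B2, f@B0}
  B1:   IN={a@B2, a@B3, e@B2, f@B0}   OUT={a@B2, a@B3, e@B2, f@B1}
  B2:   IN={a@B2, a@B3, e@B2, f@B1}   OUT={a@B2, e@B2, f@B1}
  B3:   IN={a@B2, e@B2, f@B1}   OUT={a@B3, e@B2, f@B3}
  B4:   IN={a@B2, a@B3, e@B2, f@B1, f@B3}   OUT={a@B2, a@B3, d@B4, e@B2, f@B4}

Merge at B3: IN[B3] = OUT[B2] = {a@B2, e@B2, f@B1}
Applying B3's transfer function to that IN value gives OUT[B3] (row B3 above).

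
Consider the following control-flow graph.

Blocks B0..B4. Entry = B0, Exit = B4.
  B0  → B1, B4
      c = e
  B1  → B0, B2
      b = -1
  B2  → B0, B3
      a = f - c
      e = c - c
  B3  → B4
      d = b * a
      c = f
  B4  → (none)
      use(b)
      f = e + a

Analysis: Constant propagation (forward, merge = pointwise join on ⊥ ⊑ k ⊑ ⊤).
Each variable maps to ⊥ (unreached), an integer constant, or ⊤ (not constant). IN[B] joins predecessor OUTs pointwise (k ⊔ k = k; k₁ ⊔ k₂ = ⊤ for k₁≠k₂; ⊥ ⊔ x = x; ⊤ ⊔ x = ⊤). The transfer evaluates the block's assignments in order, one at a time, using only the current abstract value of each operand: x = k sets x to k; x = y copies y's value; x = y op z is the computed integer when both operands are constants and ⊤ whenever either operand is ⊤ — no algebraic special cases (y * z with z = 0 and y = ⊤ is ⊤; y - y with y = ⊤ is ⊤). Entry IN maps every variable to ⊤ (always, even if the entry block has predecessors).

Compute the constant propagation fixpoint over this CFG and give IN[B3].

Answer: {a: ⊤, b: -1, c: ⊤, d: ⊤, e: ⊤, f: ⊤}

Working:
Fixpoint table:
  B0: | IN=(all ⊤) | OUT=(all ⊤)
  B1: | IN=(all ⊤) | OUT={b:-1; rest ⊤}
  B2: | IN={b:-1; rest ⊤} | OUT={b:-1; rest ⊤}
  B3: | IN={b:-1; rest ⊤} | OUT={b:-1; rest ⊤}
  B4: | IN=(all ⊤) | OUT=(all ⊤)

Merge at B3: IN[B3] = OUT[B2] = {a: ⊤, b: -1, c: ⊤, d: ⊤, e: ⊤, f: ⊤}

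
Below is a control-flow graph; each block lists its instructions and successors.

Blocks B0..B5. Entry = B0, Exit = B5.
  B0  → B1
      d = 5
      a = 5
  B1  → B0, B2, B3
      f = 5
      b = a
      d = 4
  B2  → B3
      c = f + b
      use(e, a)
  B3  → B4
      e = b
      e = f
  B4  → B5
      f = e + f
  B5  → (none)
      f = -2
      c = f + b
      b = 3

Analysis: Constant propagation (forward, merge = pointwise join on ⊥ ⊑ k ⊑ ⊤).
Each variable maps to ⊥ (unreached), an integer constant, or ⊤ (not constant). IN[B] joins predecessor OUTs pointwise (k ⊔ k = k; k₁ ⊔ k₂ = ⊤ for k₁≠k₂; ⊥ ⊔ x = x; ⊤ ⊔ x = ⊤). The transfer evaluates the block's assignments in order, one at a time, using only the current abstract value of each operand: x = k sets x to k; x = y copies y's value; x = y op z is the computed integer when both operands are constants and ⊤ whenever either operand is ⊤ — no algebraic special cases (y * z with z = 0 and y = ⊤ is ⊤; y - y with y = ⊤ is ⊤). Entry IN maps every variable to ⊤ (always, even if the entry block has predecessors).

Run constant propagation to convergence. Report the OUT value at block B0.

Answer: {a: 5, b: ⊤, c: ⊤, d: 5, e: ⊤, f: ⊤}

Working:
Converged values:
  B0: | IN=(all ⊤) | OUT={a:5, d:5; rest ⊤}
  B1: | IN={a:5, d:5; rest ⊤} | OUT={a:5, b:5, d:4, f:5; rest ⊤}
  B2: | IN={a:5, b:5, d:4, f:5; rest ⊤} | OUT={a:5, b:5, c:10, d:4, f:5; rest ⊤}
  B3: | IN={a:5, b:5, d:4, f:5; rest ⊤} | OUT={a:5, b:5, d:4, e:5, f:5; rest ⊤}
  B4: | IN={a:5, b:5, d:4, e:5, f:5; rest ⊤} | OUT={a:5, b:5, d:4, e:5, f:10; rest ⊤}
  B5: | IN={a:5, b:5, d:4, e:5, f:10; rest ⊤} | OUT={a:5, b:3, c:3, d:4, e:5, f:-2; rest ⊤}

Merge at B0 (entry node, so the boundary value (all ⊤) is joined with the incoming edge(s)): IN[B0] = (all ⊤) ⊔ OUT[B1] = {a: ⊤, b: ⊤, c: ⊤, d: ⊤, e: ⊤, f: ⊤}
Applying B0's transfer function to that IN value gives OUT[B0] (row B0 above).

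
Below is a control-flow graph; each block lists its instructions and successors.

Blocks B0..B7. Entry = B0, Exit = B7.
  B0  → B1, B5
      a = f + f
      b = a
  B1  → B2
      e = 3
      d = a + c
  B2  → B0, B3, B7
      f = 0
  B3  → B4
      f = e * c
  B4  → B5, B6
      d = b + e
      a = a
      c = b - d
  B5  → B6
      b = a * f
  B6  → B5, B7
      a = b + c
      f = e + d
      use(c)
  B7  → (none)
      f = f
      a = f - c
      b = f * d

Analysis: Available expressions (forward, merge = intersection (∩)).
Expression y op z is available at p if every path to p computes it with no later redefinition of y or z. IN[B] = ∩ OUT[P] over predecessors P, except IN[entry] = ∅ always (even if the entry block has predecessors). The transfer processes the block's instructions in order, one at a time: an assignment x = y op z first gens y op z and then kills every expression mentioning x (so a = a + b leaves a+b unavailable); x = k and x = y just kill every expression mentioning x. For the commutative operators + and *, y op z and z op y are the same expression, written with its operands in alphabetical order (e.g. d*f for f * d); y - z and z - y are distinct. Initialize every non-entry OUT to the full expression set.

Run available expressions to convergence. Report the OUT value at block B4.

Answer: {b+e, b-d}

Derivation:
Per-block solution:
  B0: | IN={} | OUT={f+f}
  B1: | IN={f+f} | OUT={a+c, f+f}
  B2: | IN={a+c, f+f} | OUT={a+c}
  B3: | IN={a+c} | OUT={a+c, c*e}
  B4: | IN={a+c, c*e} | OUT={b+e, b-d}
  B5: | IN={} | OUT={a*f}
  B6: | IN={} | OUT={b+c, d+e}
  B7: | IN={} | OUT={d*f, f-c}

Merge at B4: IN[B4] = OUT[B3] = {a+c, c*e}
Applying B4's transfer function to that IN value gives OUT[B4] (row B4 above).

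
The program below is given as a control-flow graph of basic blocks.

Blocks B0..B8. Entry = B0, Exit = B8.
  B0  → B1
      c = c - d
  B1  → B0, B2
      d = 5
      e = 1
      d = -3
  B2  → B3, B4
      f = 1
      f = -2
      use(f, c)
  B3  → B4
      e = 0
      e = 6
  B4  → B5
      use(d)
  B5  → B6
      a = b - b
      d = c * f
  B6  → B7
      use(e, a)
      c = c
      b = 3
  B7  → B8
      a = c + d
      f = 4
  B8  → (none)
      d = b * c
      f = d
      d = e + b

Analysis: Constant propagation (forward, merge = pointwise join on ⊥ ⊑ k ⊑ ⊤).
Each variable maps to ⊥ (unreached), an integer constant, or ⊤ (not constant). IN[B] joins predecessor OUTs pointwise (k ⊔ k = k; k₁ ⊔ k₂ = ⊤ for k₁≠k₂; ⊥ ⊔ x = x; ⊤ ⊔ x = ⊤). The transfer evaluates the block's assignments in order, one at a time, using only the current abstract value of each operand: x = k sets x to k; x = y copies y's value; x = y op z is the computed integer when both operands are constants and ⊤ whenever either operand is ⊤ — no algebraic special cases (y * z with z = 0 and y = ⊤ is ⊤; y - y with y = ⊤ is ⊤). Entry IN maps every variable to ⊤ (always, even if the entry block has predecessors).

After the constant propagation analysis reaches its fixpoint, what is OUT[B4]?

Converged values:
  B0:  IN=(all ⊤)  OUT=(all ⊤)
  B1:  IN=(all ⊤)  OUT={d:-3, e:1; rest ⊤}
  B2:  IN={d:-3, e:1; rest ⊤}  OUT={d:-3, e:1, f:-2; rest ⊤}
  B3:  IN={d:-3, e:1, f:-2; rest ⊤}  OUT={d:-3, e:6, f:-2; rest ⊤}
  B4:  IN={d:-3, f:-2; rest ⊤}  OUT={d:-3, f:-2; rest ⊤}
  B5:  IN={d:-3, f:-2; rest ⊤}  OUT={f:-2; rest ⊤}
  B6:  IN={f:-2; rest ⊤}  OUT={b:3, f:-2; rest ⊤}
  B7:  IN={b:3, f:-2; rest ⊤}  OUT={b:3, f:4; rest ⊤}
  B8:  IN={b:3, f:4; rest ⊤}  OUT={b:3; rest ⊤}

Merge at B4: IN[B4] = OUT[B2] ⊔ OUT[B3] = {a: ⊤, b: ⊤, c: ⊤, d: -3, e: ⊤, f: -2}
Applying B4's transfer function to that IN value gives OUT[B4] (row B4 above).

Answer: {a: ⊤, b: ⊤, c: ⊤, d: -3, e: ⊤, f: -2}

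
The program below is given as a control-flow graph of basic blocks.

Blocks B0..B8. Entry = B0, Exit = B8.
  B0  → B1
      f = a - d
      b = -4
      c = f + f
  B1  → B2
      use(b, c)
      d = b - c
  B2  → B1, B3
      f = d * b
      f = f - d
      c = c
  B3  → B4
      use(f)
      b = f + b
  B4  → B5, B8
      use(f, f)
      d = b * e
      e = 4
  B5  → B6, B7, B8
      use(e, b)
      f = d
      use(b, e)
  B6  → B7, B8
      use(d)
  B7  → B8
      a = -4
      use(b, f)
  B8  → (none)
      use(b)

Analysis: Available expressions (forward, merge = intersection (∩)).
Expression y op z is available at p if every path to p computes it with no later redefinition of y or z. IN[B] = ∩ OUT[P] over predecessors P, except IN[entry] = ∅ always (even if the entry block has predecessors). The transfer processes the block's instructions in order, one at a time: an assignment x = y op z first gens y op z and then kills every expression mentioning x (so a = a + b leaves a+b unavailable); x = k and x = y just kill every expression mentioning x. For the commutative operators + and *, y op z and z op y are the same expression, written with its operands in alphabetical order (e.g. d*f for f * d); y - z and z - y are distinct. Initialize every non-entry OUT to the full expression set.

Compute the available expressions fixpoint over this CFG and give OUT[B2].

Answer: {b*d}

Working:
Converged values:
  B0:   IN={}   OUT={a-d, f+f}
  B1:   IN={}   OUT={b-c}
  B2:   IN={b-c}   OUT={b*d}
  B3:   IN={b*d}   OUT={}
  B4:   IN={}   OUT={}
  B5:   IN={}   OUT={}
  B6:   IN={}   OUT={}
  B7:   IN={}   OUT={}
  B8:   IN={}   OUT={}

Merge at B2: IN[B2] = OUT[B1] = {b-c}
Applying B2's transfer function to that IN value gives OUT[B2] (row B2 above).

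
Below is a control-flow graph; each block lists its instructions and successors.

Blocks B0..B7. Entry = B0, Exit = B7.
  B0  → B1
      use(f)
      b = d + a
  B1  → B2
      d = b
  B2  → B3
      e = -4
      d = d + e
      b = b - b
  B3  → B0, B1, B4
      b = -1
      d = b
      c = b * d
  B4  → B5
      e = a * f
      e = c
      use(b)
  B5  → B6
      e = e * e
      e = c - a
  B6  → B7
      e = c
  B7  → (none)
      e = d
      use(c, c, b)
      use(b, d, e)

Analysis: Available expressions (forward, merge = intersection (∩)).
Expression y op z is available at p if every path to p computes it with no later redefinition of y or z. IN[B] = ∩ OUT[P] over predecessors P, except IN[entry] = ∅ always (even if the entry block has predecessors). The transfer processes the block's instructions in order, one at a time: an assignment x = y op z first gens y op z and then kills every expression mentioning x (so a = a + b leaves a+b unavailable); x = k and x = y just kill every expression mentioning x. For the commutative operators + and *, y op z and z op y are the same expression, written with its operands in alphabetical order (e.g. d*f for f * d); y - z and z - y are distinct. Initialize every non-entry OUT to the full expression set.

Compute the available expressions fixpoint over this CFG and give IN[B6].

Answer: {a*f, b*d, c-a}

Derivation:
Fixpoint table:
  B0: | IN={} | OUT={a+d}
  B1: | IN={} | OUT={}
  B2: | IN={} | OUT={}
  B3: | IN={} | OUT={b*d}
  B4: | IN={b*d} | OUT={a*f, b*d}
  B5: | IN={a*f, b*d} | OUT={a*f, b*d, c-a}
  B6: | IN={a*f, b*d, c-a} | OUT={a*f, b*d, c-a}
  B7: | IN={a*f, b*d, c-a} | OUT={a*f, b*d, c-a}

Merge at B6: IN[B6] = OUT[B5] = {a*f, b*d, c-a}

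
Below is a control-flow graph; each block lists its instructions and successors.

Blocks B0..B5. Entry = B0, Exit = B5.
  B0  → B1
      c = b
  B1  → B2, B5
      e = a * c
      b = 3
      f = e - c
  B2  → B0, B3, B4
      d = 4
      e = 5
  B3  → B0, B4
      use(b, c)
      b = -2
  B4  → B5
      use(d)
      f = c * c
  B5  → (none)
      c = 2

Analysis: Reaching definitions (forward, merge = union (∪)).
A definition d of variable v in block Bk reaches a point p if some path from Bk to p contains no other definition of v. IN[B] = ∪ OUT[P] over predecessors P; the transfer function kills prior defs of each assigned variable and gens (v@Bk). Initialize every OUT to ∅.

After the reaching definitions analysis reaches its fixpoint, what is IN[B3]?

Answer: {b@B1, c@B0, d@B2, e@B2, f@B1}

Working:
Per-block solution:
  B0:   IN={b@B1, b@B3, c@B0, d@B2, e@B2, f@B1}   OUT={b@B1, b@B3, c@B0, d@B2, e@B2, f@B1}
  B1:   IN={b@B1, b@B3, c@B0, d@B2, e@B2, f@B1}   OUT={b@B1, c@B0, d@B2, e@B1, f@B1}
  B2:   IN={b@B1, c@B0, d@B2, e@B1, f@B1}   OUT={b@B1, c@B0, d@B2, e@B2, f@B1}
  B3:   IN={b@B1, c@B0, d@B2, e@B2, f@B1}   OUT={b@B3, c@B0, d@B2, e@B2, f@B1}
  B4:   IN={b@B1, b@B3, c@B0, d@B2, e@B2, f@B1}   OUT={b@B1, b@B3, c@B0, d@B2, e@B2, f@B4}
  B5:   IN={b@B1, b@B3, c@B0, d@B2, e@B1, e@B2, f@B1, f@B4}   OUT={b@B1, b@B3, c@B5, d@B2, e@B1, e@B2, f@B1, f@B4}

Merge at B3: IN[B3] = OUT[B2] = {b@B1, c@B0, d@B2, e@B2, f@B1}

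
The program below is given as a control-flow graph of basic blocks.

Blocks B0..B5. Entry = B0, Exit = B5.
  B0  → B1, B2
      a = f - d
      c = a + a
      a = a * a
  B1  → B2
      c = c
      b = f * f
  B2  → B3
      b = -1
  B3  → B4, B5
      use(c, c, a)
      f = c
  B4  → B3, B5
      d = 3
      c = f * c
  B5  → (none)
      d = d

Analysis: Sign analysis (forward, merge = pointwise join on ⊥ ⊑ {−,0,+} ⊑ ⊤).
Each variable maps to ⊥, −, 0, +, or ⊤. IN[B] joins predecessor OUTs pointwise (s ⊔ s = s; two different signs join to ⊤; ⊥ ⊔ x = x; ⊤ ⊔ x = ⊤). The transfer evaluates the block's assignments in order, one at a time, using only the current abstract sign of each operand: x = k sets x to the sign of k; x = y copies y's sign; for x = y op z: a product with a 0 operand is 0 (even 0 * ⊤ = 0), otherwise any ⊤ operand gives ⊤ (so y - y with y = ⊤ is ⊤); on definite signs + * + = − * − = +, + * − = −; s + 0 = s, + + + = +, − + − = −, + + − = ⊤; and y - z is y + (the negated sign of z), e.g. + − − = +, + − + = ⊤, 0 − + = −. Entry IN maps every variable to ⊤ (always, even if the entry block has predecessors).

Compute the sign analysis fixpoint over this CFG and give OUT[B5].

Converged values:
  B0:  IN=(all ⊤)  OUT=(all ⊤)
  B1:  IN=(all ⊤)  OUT=(all ⊤)
  B2:  IN=(all ⊤)  OUT={b:-; rest ⊤}
  B3:  IN={b:-; rest ⊤}  OUT={b:-; rest ⊤}
  B4:  IN={b:-; rest ⊤}  OUT={b:-, d:+; rest ⊤}
  B5:  IN={b:-; rest ⊤}  OUT={b:-; rest ⊤}

Merge at B5: IN[B5] = OUT[B3] ⊔ OUT[B4] = {a: ⊤, b: -, c: ⊤, d: ⊤, e: ⊤, f: ⊤}
Applying B5's transfer function to that IN value gives OUT[B5] (row B5 above).

Answer: {a: ⊤, b: -, c: ⊤, d: ⊤, e: ⊤, f: ⊤}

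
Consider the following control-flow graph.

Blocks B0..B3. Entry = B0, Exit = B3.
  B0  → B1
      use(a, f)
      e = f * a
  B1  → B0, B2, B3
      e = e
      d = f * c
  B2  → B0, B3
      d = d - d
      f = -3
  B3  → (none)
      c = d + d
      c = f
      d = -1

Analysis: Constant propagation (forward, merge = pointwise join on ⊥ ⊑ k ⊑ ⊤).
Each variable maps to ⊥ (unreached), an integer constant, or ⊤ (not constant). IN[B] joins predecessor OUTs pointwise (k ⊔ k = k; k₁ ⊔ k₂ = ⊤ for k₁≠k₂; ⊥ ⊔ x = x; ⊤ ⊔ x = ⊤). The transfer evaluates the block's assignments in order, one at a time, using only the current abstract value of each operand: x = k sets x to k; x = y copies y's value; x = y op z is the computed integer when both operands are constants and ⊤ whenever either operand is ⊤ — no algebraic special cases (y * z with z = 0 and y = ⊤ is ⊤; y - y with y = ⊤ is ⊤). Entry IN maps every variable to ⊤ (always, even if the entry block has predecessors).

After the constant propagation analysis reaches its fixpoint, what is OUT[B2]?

Fixpoint table:
  B0:   IN=(all ⊤)   OUT=(all ⊤)
  B1:   IN=(all ⊤)   OUT=(all ⊤)
  B2:   IN=(all ⊤)   OUT={f:-3; rest ⊤}
  B3:   IN=(all ⊤)   OUT={d:-1; rest ⊤}

Merge at B2: IN[B2] = OUT[B1] = {a: ⊤, b: ⊤, c: ⊤, d: ⊤, e: ⊤, f: ⊤}
Applying B2's transfer function to that IN value gives OUT[B2] (row B2 above).

Answer: {a: ⊤, b: ⊤, c: ⊤, d: ⊤, e: ⊤, f: -3}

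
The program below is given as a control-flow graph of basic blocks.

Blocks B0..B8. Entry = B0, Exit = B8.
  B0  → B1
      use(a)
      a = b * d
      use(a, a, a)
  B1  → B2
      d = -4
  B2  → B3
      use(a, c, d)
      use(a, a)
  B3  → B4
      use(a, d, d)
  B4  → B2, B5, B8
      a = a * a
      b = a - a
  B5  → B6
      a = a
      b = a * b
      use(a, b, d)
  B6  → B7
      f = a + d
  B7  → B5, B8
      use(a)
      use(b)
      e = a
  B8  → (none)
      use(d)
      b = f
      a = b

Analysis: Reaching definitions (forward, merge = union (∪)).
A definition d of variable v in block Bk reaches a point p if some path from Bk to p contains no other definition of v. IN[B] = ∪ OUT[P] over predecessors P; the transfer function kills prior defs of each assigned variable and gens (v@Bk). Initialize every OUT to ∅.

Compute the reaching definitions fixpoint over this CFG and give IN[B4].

Answer: {a@B0, a@B4, b@B4, d@B1}

Trace:
Fixpoint table:
  B0:   IN={}   OUT={a@B0}
  B1:   IN={a@B0}   OUT={a@B0, d@B1}
  B2:   IN={a@B0, a@B4, b@B4, d@B1}   OUT={a@B0, a@B4, b@B4, d@B1}
  B3:   IN={a@B0, a@B4, b@B4, d@B1}   OUT={a@B0, a@B4, b@B4, d@B1}
  B4:   IN={a@B0, a@B4, b@B4, d@B1}   OUT={a@B4, b@B4, d@B1}
  B5:   IN={a@B4, a@B5, b@B4, b@B5, d@B1, e@B7, f@B6}   OUT={a@B5, b@B5, d@B1, e@B7, f@B6}
  B6:   IN={a@B5, b@B5, d@B1, e@B7, f@B6}   OUT={a@B5, b@B5, d@B1, e@B7, f@B6}
  B7:   IN={a@B5, b@B5, d@B1, e@B7, f@B6}   OUT={a@B5, b@B5, d@B1, e@B7, f@B6}
  B8:   IN={a@B4, a@B5, b@B4, b@B5, d@B1, e@B7, f@B6}   OUT={a@B8, b@B8, d@B1, e@B7, f@B6}

Merge at B4: IN[B4] = OUT[B3] = {a@B0, a@B4, b@B4, d@B1}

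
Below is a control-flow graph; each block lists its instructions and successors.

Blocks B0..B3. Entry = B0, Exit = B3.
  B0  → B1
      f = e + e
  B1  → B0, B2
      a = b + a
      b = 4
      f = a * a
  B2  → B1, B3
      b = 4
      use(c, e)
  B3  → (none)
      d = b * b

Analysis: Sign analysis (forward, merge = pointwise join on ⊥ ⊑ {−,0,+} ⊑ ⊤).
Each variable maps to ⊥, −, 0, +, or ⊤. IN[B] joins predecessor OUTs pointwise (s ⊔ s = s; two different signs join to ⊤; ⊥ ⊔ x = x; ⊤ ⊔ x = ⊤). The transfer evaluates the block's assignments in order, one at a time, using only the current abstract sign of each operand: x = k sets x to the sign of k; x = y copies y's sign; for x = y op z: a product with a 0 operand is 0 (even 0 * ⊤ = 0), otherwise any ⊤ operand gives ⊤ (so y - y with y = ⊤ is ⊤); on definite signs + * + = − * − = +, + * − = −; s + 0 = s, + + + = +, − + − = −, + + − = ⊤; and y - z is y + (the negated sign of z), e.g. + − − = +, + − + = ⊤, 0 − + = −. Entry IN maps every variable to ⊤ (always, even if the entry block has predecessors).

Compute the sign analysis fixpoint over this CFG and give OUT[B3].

Answer: {a: ⊤, b: +, c: ⊤, d: +, e: ⊤, f: ⊤}

Derivation:
Per-block solution:
  B0:   IN=(all ⊤)   OUT=(all ⊤)
  B1:   IN=(all ⊤)   OUT={b:+; rest ⊤}
  B2:   IN={b:+; rest ⊤}   OUT={b:+; rest ⊤}
  B3:   IN={b:+; rest ⊤}   OUT={b:+, d:+; rest ⊤}

Merge at B3: IN[B3] = OUT[B2] = {a: ⊤, b: +, c: ⊤, d: ⊤, e: ⊤, f: ⊤}
Applying B3's transfer function to that IN value gives OUT[B3] (row B3 above).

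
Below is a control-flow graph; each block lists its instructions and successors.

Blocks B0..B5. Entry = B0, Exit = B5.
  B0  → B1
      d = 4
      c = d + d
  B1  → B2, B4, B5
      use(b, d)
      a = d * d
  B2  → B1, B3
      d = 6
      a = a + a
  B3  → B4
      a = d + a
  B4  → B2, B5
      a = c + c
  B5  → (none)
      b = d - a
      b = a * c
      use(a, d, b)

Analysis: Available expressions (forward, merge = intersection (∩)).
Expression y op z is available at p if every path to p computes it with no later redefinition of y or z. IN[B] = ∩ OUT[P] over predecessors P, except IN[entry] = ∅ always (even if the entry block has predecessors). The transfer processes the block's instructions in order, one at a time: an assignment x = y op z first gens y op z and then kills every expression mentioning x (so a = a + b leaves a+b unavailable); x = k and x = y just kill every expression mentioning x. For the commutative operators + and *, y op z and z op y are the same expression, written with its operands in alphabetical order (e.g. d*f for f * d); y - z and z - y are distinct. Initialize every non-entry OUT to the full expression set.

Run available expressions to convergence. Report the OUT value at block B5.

Per-block solution:
  B0:  IN={}  OUT={d+d}
  B1:  IN={}  OUT={d*d}
  B2:  IN={}  OUT={}
  B3:  IN={}  OUT={}
  B4:  IN={}  OUT={c+c}
  B5:  IN={}  OUT={a*c, d-a}

Merge at B5: IN[B5] = OUT[B1] ∩ OUT[B4] = {}
Applying B5's transfer function to that IN value gives OUT[B5] (row B5 above).

Answer: {a*c, d-a}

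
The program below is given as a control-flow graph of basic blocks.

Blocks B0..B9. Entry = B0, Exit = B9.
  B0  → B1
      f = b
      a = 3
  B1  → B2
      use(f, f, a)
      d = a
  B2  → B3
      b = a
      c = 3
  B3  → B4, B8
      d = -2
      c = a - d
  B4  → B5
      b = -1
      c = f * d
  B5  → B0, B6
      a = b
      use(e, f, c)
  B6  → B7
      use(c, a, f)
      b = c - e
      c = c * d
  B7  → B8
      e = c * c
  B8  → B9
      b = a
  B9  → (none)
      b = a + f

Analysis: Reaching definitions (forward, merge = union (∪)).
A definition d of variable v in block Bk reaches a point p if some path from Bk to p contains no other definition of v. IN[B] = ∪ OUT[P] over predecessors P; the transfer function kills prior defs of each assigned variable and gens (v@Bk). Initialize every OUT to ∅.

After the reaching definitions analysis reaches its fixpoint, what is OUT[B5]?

Per-block solution:
  B0: | IN={a@B5, b@B4, c@B4, d@B3, f@B0} | OUT={a@B0, b@B4, c@B4, d@B3, f@B0}
  B1: | IN={a@B0, b@B4, c@B4, d@B3, f@B0} | OUT={a@B0, b@B4, c@B4, d@B1, f@B0}
  B2: | IN={a@B0, b@B4, c@B4, d@B1, f@B0} | OUT={a@B0, b@B2, c@B2, d@B1, f@B0}
  B3: | IN={a@B0, b@B2, c@B2, d@B1, f@B0} | OUT={a@B0, b@B2, c@B3, d@B3, f@B0}
  B4: | IN={a@B0, b@B2, c@B3, d@B3, f@B0} | OUT={a@B0, b@B4, c@B4, d@B3, f@B0}
  B5: | IN={a@B0, b@B4, c@B4, d@B3, f@B0} | OUT={a@B5, b@B4, c@B4, d@B3, f@B0}
  B6: | IN={a@B5, b@B4, c@B4, d@B3, f@B0} | OUT={a@B5, b@B6, c@B6, d@B3, f@B0}
  B7: | IN={a@B5, b@B6, c@B6, d@B3, f@B0} | OUT={a@B5, b@B6, c@B6, d@B3, e@B7, f@B0}
  B8: | IN={a@B0, a@B5, b@B2, b@B6, c@B3, c@B6, d@B3, e@B7, f@B0} | OUT={a@B0, a@B5, b@B8, c@B3, c@B6, d@B3, e@B7, f@B0}
  B9: | IN={a@B0, a@B5, b@B8, c@B3, c@B6, d@B3, e@B7, f@B0} | OUT={a@B0, a@B5, b@B9, c@B3, c@B6, d@B3, e@B7, f@B0}

Merge at B5: IN[B5] = OUT[B4] = {a@B0, b@B4, c@B4, d@B3, f@B0}
Applying B5's transfer function to that IN value gives OUT[B5] (row B5 above).

Answer: {a@B5, b@B4, c@B4, d@B3, f@B0}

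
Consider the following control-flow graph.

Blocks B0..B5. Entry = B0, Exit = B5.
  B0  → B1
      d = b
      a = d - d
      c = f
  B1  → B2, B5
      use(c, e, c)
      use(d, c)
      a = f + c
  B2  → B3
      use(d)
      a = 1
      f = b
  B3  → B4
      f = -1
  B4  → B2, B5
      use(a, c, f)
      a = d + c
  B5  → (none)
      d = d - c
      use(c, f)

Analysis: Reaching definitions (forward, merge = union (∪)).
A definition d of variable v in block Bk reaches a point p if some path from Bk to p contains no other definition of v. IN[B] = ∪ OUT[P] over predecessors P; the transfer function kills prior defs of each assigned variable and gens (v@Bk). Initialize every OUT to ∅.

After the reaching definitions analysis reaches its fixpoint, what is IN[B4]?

Converged values:
  B0:  IN={}  OUT={a@B0, c@B0, d@B0}
  B1:  IN={a@B0, c@B0, d@B0}  OUT={a@B1, c@B0, d@B0}
  B2:  IN={a@B1, a@B4, c@B0, d@B0, f@B3}  OUT={a@B2, c@B0, d@B0, f@B2}
  B3:  IN={a@B2, c@B0, d@B0, f@B2}  OUT={a@B2, c@B0, d@B0, f@B3}
  B4:  IN={a@B2, c@B0, d@B0, f@B3}  OUT={a@B4, c@B0, d@B0, f@B3}
  B5:  IN={a@B1, a@B4, c@B0, d@B0, f@B3}  OUT={a@B1, a@B4, c@B0, d@B5, f@B3}

Merge at B4: IN[B4] = OUT[B3] = {a@B2, c@B0, d@B0, f@B3}

Answer: {a@B2, c@B0, d@B0, f@B3}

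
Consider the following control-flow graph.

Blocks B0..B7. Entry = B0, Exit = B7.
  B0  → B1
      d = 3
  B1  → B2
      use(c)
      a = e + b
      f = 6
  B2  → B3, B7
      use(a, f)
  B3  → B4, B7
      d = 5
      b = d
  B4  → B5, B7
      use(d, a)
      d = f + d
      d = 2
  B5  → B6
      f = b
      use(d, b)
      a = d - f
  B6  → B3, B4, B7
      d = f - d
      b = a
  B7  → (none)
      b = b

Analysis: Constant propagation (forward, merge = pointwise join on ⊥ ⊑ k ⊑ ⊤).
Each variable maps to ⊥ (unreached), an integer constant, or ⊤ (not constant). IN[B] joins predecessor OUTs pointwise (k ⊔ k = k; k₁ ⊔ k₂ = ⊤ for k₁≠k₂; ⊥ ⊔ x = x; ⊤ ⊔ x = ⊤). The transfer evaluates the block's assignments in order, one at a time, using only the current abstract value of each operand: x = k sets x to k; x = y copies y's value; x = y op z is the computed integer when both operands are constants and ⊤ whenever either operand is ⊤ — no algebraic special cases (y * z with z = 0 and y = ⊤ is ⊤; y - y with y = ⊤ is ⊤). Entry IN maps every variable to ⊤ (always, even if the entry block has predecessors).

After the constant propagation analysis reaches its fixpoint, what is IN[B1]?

Converged values:
  B0:   IN=(all ⊤)   OUT={d:3; rest ⊤}
  B1:   IN={d:3; rest ⊤}   OUT={d:3, f:6; rest ⊤}
  B2:   IN={d:3, f:6; rest ⊤}   OUT={d:3, f:6; rest ⊤}
  B3:   IN=(all ⊤)   OUT={b:5, d:5; rest ⊤}
  B4:   IN=(all ⊤)   OUT={d:2; rest ⊤}
  B5:   IN={d:2; rest ⊤}   OUT={d:2; rest ⊤}
  B6:   IN={d:2; rest ⊤}   OUT=(all ⊤)
  B7:   IN=(all ⊤)   OUT=(all ⊤)

Merge at B1: IN[B1] = OUT[B0] = {a: ⊤, b: ⊤, c: ⊤, d: 3, e: ⊤, f: ⊤}

Answer: {a: ⊤, b: ⊤, c: ⊤, d: 3, e: ⊤, f: ⊤}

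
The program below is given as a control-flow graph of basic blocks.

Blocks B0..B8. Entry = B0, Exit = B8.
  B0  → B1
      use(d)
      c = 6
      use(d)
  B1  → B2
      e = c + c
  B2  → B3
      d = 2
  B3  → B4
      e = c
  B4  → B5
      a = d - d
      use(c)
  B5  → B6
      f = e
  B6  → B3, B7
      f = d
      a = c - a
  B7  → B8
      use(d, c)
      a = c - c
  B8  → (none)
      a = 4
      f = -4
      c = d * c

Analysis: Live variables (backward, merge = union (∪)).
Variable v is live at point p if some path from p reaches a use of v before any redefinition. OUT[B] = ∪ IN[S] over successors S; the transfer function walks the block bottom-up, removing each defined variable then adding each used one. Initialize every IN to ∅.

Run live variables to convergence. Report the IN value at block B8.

Fixpoint table:
  B0:  IN={d}  OUT={c}
  B1:  IN={c}  OUT={c}
  B2:  IN={c}  OUT={c, d}
  B3:  IN={c, d}  OUT={c, d, e}
  B4:  IN={c, d, e}  OUT={a, c, d, e}
  B5:  IN={a, c, d, e}  OUT={a, c, d}
  B6:  IN={a, c, d}  OUT={c, d}
  B7:  IN={c, d}  OUT={c, d}
  B8:  IN={c, d}  OUT={}

B8 is the boundary node: OUT[B8] = {}
Applying B8's transfer function to that OUT value gives IN[B8] (row B8 above).

Answer: {c, d}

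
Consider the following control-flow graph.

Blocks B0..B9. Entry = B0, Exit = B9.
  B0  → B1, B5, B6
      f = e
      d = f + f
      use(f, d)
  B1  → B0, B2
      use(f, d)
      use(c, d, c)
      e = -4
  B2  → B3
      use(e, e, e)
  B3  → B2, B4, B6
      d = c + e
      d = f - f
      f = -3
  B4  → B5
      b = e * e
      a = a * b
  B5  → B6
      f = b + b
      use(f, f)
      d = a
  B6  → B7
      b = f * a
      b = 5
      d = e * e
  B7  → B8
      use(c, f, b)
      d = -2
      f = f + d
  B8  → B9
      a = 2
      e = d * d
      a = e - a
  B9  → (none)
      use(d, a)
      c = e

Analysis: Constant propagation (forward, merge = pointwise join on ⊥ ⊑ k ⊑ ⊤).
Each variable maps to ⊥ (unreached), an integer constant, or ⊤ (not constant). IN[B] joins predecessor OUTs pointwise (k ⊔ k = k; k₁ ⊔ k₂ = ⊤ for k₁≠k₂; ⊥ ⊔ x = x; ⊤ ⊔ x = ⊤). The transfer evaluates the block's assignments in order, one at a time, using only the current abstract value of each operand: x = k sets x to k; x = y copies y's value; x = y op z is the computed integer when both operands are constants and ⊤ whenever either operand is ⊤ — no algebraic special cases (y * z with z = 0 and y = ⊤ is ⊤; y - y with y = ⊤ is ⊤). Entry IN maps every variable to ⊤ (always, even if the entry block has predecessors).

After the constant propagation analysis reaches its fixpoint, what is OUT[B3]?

Converged values:
  B0:   IN=(all ⊤)   OUT=(all ⊤)
  B1:   IN=(all ⊤)   OUT={e:-4; rest ⊤}
  B2:   IN={e:-4; rest ⊤}   OUT={e:-4; rest ⊤}
  B3:   IN={e:-4; rest ⊤}   OUT={e:-4, f:-3; rest ⊤}
  B4:   IN={e:-4, f:-3; rest ⊤}   OUT={b:16, e:-4, f:-3; rest ⊤}
  B5:   IN=(all ⊤)   OUT=(all ⊤)
  B6:   IN=(all ⊤)   OUT={b:5; rest ⊤}
  B7:   IN={b:5; rest ⊤}   OUT={b:5, d:-2; rest ⊤}
  B8:   IN={b:5, d:-2; rest ⊤}   OUT={a:2, b:5, d:-2, e:4; rest ⊤}
  B9:   IN={a:2, b:5, d:-2, e:4; rest ⊤}   OUT={a:2, b:5, c:4, d:-2, e:4; rest ⊤}

Merge at B3: IN[B3] = OUT[B2] = {a: ⊤, b: ⊤, c: ⊤, d: ⊤, e: -4, f: ⊤}
Applying B3's transfer function to that IN value gives OUT[B3] (row B3 above).

Answer: {a: ⊤, b: ⊤, c: ⊤, d: ⊤, e: -4, f: -3}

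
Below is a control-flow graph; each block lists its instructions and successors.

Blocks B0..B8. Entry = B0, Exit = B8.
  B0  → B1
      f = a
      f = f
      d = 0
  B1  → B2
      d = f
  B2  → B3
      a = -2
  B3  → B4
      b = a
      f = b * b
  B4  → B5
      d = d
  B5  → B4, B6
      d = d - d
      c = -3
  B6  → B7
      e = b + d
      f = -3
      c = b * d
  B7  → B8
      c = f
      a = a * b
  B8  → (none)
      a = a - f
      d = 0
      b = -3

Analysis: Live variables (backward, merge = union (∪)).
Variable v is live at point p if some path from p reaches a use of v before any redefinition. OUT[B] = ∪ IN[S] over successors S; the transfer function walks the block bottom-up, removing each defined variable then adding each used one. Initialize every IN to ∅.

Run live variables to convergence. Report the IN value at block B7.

Answer: {a, b, f}

Trace:
Fixpoint table:
  B0:   IN={a}   OUT={f}
  B1:   IN={f}   OUT={d}
  B2:   IN={d}   OUT={a, d}
  B3:   IN={a, d}   OUT={a, b, d}
  B4:   IN={a, b, d}   OUT={a, b, d}
  B5:   IN={a, b, d}   OUT={a, b, d}
  B6:   IN={a, b, d}   OUT={a, b, f}
  B7:   IN={a, b, f}   OUT={a, f}
  B8:   IN={a, f}   OUT={}

Merge at B7: OUT[B7] = IN[B8] = {a, f}
Applying B7's transfer function to that OUT value gives IN[B7] (row B7 above).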